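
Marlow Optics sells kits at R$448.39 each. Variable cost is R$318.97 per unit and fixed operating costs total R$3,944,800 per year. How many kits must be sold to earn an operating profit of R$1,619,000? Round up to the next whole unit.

Each unit contributes R$448.39 − R$318.97 = R$129.42.
Required volume = (fixed costs + target profit) ÷ CM = (R$3,944,800 + R$1,619,000) ÷ R$129.42 = 42,990.26, so 42,991 kits.

42,991 kits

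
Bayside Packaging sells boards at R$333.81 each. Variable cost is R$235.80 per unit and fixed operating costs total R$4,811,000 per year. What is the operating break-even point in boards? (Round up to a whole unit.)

49,087 boards

Contribution margin per unit = R$333.81 − R$235.80 = R$98.01.
Break-even Q = R$4,811,000 / R$98.01 = 49,086.83 → 49,087 boards.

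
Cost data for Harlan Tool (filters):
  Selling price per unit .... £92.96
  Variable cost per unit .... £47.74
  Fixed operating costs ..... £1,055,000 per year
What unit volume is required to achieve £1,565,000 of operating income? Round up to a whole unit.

57,939 filters

Each unit contributes £92.96 − £47.74 = £45.22.
Units = (FC + target) / CM = (£1,055,000 + £1,565,000) / £45.22 = 57,938.97, so 57,939 filters.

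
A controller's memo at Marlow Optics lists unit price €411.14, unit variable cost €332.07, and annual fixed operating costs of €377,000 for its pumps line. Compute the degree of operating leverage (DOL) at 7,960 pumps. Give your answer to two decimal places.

2.49

Total contribution margin = 7,960 × €79.07 = €629,397.20.
Operating income = contribution − fixed costs = €629,397.20 − €377,000 = €252,397.20.
DOL = contribution ÷ EBIT = €629,397.20 ÷ €252,397.20 = 2.4937.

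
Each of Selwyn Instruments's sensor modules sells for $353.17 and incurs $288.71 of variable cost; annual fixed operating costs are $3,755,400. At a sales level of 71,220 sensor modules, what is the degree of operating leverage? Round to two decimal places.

Contribution at this volume is 71,220 × $64.46 = $4,590,841.20.
Subtracting fixed costs: EBIT = $4,590,841.20 − $3,755,400 = $835,441.20.
DOL = contribution ÷ EBIT = $4,590,841.20 ÷ $835,441.20 = 5.4951.

5.50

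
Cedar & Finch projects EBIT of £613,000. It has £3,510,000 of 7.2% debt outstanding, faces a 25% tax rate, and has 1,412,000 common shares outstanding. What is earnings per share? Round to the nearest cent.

Interest = £252,720.00, so EBT = £613,000 − £252,720.00 = £360,280.00.
Net income = £360,280.00 × (1 − 0.25) = £270,210.00.
Per share: £270,210.00 / 1,412,000 shares = £0.19.

£0.19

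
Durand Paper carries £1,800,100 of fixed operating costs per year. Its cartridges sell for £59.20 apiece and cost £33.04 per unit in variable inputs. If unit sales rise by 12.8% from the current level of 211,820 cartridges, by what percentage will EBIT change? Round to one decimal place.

Total contribution margin = 211,820 × £26.16 = £5,541,211.20.
Operating income = contribution − fixed costs = £5,541,211.20 − £1,800,100 = £3,741,111.20.
Degree of operating leverage = £5,541,211.20 / £3,741,111.20 = 1.4812.
So EBIT moves 1.4812 × (+12.8%) = +19.0%.

+19.0%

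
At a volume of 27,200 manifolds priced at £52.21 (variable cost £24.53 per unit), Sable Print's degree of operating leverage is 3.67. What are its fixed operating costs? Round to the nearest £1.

£547,747

Contribution at this volume is 27,200 × £27.68 = £752,896.00.
DOL = contribution / EBIT, so EBIT = £752,896.00 / 3.67 = £205,148.77.
Fixed costs = CM − EBIT = £752,896.00 − £205,148.77 = £547,747.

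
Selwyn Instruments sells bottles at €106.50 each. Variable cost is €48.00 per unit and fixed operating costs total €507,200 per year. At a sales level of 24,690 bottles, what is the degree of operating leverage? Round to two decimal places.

Contribution at this volume is 24,690 × €58.50 = €1,444,365.00.
Operating income = contribution − fixed costs = €1,444,365.00 − €507,200 = €937,165.00.
DOL = contribution ÷ EBIT = €1,444,365.00 ÷ €937,165.00 = 1.5412.

1.54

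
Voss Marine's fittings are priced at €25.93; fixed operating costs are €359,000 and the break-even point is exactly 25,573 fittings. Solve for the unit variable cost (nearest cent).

Contribution per unit must be FC / Q = €359,000 / 25,573 = €14.0382.
Hence VC = price − CM = €25.93 − €14.0382 = €11.89.

€11.89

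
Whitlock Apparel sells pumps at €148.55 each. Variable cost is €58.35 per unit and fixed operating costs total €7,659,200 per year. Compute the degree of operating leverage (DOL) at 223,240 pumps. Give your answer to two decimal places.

At 223,240 units, contribution = 223,240 × €90.20 = €20,136,248.00.
Operating income = contribution − fixed costs = €20,136,248.00 − €7,659,200 = €12,477,048.00.
Degree of operating leverage = €20,136,248.00 / €12,477,048.00 = 1.6139.

1.61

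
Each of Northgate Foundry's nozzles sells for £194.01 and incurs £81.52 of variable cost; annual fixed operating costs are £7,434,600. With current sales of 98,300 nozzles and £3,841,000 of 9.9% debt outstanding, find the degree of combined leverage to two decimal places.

At 98,300 units, contribution = 98,300 × £112.49 = £11,057,767.00.
Subtracting fixed costs: EBIT = £11,057,767.00 − £7,434,600 = £3,623,167.00. Interest = £380,259.00, so EBIT − I = £3,242,908.00.
DCL = contribution ÷ (EBIT − I) = £11,057,767.00 ÷ £3,242,908.00 = 3.4098.

3.41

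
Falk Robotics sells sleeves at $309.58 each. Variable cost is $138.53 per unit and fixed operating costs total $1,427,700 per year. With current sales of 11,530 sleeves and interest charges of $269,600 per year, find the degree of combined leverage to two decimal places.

7.17

Contribution at this volume is 11,530 × $171.05 = $1,972,206.50.
Subtracting fixed costs: EBIT = $1,972,206.50 − $1,427,700 = $544,506.50. Interest = $269,600.00, so EBIT − I = $274,906.50.
DCL = contribution ÷ (EBIT − I) = $1,972,206.50 ÷ $274,906.50 = 7.1741.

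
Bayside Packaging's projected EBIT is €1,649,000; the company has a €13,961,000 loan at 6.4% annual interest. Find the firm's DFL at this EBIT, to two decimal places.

2.18

Interest = €893,504.00.
DFL = EBIT ÷ (EBIT − I) = €1,649,000 ÷ (€1,649,000 − €893,504.00) = €1,649,000 ÷ €755,496.00 = 2.1827.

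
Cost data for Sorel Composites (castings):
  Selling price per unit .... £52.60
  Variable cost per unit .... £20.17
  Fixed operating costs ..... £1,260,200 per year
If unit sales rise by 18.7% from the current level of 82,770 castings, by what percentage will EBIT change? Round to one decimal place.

+35.2%

Total contribution margin = 82,770 × £32.43 = £2,684,231.10.
Operating income = contribution − fixed costs = £2,684,231.10 − £1,260,200 = £1,424,031.10.
DOL = contribution ÷ EBIT = £2,684,231.10 ÷ £1,424,031.10 = 1.8850.
%ΔEBIT = DOL × %ΔSales = 1.8850 × +18.7% = +35.2%.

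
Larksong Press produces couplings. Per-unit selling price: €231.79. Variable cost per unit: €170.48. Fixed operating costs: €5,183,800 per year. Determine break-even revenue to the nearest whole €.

CM per unit = €231.79 − €170.48 = €61.31; CM ratio = €61.31 / €231.79 = 0.2645.
Break-even sales = FC ÷ CM ratio = €5,183,800 × €231.79 / €61.31 = €19,597,994.

€19,597,994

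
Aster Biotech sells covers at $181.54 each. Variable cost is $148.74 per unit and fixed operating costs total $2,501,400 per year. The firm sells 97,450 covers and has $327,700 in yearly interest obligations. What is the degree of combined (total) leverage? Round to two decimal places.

At 97,450 units, contribution = 97,450 × $32.80 = $3,196,360.00.
Subtracting fixed costs: EBIT = $3,196,360.00 − $2,501,400 = $694,960.00. Interest = $327,700.00, so EBIT − I = $367,260.00.
Degree of total leverage = total CM / (EBIT − interest) = $3,196,360.00 / $367,260.00 = 8.7033.

8.70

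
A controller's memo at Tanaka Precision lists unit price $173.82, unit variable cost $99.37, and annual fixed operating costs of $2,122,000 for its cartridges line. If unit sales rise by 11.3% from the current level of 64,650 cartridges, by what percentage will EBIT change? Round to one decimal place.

+20.2%

Contribution at this volume is 64,650 × $74.45 = $4,813,192.50.
Subtracting fixed costs: EBIT = $4,813,192.50 − $2,122,000 = $2,691,192.50.
So DOL = total CM / EBIT = $4,813,192.50 / $2,691,192.50 = 1.7885.
%ΔEBIT = DOL × %ΔSales = 1.7885 × +11.3% = +20.2%.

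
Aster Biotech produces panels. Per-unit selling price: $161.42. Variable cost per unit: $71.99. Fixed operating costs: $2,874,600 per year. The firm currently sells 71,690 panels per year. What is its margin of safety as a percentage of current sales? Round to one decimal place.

55.2%

Unit CM = price − variable cost = $161.42 − $71.99 = $89.43. Break-even units = $2,874,600 ÷ $89.43 = 32,143.58; break-even revenue = 32,143.58 × $161.42 = $5,188,616.03.
Current sales = 71,690 × $161.42 = $11,572,199.80.
Margin of safety = ($11,572,199.80 − $5,188,616.03) ÷ $11,572,199.80 = 55.2%.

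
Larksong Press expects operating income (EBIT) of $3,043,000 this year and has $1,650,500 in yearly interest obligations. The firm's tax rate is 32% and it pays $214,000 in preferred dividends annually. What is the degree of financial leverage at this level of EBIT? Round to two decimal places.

2.82

Interest = $1,650,500.00.
Pre-tax preferred-dividend burden = $214,000 ÷ (1 − 0.32) = $314,705.88.
DFL = EBIT ÷ [EBIT − I − D_p/(1−t)] = $3,043,000 ÷ [$3,043,000 − $1,650,500.00 − $314,705.88] = $3,043,000 ÷ $1,077,794.12 = 2.8234.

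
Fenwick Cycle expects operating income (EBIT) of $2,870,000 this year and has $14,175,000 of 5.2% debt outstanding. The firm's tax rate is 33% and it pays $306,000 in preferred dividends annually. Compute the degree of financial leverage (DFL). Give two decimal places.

Interest = $737,100.00.
Pre-tax preferred-dividend burden = $306,000 ÷ (1 − 0.33) = $456,716.42.
DFL = EBIT ÷ [EBIT − I − D_p/(1−t)] = $2,870,000 ÷ [$2,870,000 − $737,100.00 − $456,716.42] = $2,870,000 ÷ $1,676,183.58 = 1.7122.

1.71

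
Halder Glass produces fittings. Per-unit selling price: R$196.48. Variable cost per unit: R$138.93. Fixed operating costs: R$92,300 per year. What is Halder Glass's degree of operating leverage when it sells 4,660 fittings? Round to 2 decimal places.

Contribution at this volume is 4,660 × R$57.55 = R$268,183.00.
Subtracting fixed costs: EBIT = R$268,183.00 − R$92,300 = R$175,883.00.
So DOL = total CM / EBIT = R$268,183.00 / R$175,883.00 = 1.5248.

1.52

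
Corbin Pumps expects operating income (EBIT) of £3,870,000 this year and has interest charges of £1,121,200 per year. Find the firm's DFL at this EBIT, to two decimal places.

1.41

Annual interest charges come to £1,121,200.00.
Degree of financial leverage = EBIT / (EBIT − interest) = £3,870,000 / £2,748,800.00 = 1.4079.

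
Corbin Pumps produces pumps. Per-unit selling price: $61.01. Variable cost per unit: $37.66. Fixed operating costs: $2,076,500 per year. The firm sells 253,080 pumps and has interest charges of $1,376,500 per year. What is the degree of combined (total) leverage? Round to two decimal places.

Total contribution margin = 253,080 × $23.35 = $5,909,418.00.
Operating income = contribution − fixed costs = $5,909,418.00 − $2,076,500 = $3,832,918.00. Interest = $1,376,500.00.
DOL = $5,909,418.00 ÷ $3,832,918.00 = 1.5418; DFL = $3,832,918.00 ÷ $2,456,418.00 = 1.5604.
Combined leverage = 1.5418 × 1.5604 = 2.4058.

2.41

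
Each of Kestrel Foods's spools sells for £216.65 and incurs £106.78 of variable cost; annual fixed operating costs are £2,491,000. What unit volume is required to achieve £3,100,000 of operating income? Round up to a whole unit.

50,888 spools

Each unit contributes £216.65 − £106.78 = £109.87.
Units = (FC + target) / CM = (£2,491,000 + £3,100,000) / £109.87 = 50,887.41, so 50,888 spools.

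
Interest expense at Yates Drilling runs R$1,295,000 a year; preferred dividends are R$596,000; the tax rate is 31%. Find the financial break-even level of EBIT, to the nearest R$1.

R$2,158,768

Preferred dividends are paid after tax, so their pre-tax equivalent is R$596,000 ÷ (1 − 0.31) = R$863,768.12.
Financial break-even EBIT = interest + D_p ÷ (1 − t) = R$1,295,000 + R$863,768.12 = R$2,158,768.12.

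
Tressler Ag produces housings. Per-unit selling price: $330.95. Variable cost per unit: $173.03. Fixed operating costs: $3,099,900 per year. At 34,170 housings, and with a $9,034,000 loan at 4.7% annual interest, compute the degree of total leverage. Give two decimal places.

2.88

Total contribution margin = 34,170 × $157.92 = $5,396,126.40.
Subtracting fixed costs: EBIT = $5,396,126.40 − $3,099,900 = $2,296,226.40. Interest = $424,598.00.
DOL = $5,396,126.40 ÷ $2,296,226.40 = 2.3500; DFL = $2,296,226.40 ÷ $1,871,628.40 = 1.2269.
DCL = DOL × DFL = 2.3500 × 1.2269 = 2.8832.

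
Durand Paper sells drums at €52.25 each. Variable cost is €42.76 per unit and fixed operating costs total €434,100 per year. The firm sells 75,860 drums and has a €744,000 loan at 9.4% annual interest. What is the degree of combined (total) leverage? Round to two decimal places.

3.33

Contribution at this volume is 75,860 × €9.49 = €719,911.40.
Operating income = contribution − fixed costs = €719,911.40 − €434,100 = €285,811.40. Interest = €69,936.00, so EBIT − I = €215,875.40.
DCL = contribution ÷ (EBIT − I) = €719,911.40 ÷ €215,875.40 = 3.3348.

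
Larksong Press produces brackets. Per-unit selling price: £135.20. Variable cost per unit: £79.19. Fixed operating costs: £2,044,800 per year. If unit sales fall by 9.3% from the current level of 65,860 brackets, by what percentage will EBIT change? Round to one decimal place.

-20.9%

Total contribution margin = 65,860 × £56.01 = £3,688,818.60.
Operating income = contribution − fixed costs = £3,688,818.60 − £2,044,800 = £1,644,018.60.
Degree of operating leverage = £3,688,818.60 / £1,644,018.60 = 2.2438.
So EBIT moves 2.2438 × (-9.3%) = -20.9%.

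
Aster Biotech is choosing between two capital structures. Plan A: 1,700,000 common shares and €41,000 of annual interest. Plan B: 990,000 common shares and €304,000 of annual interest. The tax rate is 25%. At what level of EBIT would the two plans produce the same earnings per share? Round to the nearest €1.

€670,718

Set EPS_A = EPS_B: (EBIT − €41,000)(1 − 0.25) ÷ 1,700,000 = (EBIT − €304,000)(1 − 0.25) ÷ 990,000.
The (1 − t) factor cancels: (EBIT − 41,000) × 990,000 = (EBIT − 304,000) × 1,700,000.
EBIT × (1,700,000 − 990,000) = 304,000 × 1,700,000 − 41,000 × 990,000 = 476,210,000,000, so EBIT = 476,210,000,000 ÷ 710,000 = 670,718.31.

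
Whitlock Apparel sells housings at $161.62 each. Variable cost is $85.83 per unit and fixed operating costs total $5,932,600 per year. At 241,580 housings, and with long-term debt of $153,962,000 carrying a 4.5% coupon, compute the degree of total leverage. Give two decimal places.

3.36

Contribution at this volume is 241,580 × $75.79 = $18,309,348.20.
Subtracting fixed costs: EBIT = $18,309,348.20 − $5,932,600 = $12,376,748.20. Interest = $6,928,290.00, so EBIT − I = $5,448,458.20.
DCL = contribution ÷ (EBIT − I) = $18,309,348.20 ÷ $5,448,458.20 = 3.3605.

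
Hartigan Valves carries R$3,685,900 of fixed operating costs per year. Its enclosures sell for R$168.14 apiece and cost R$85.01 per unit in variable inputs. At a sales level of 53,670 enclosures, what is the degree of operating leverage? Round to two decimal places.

Total contribution margin = 53,670 × R$83.13 = R$4,461,587.10.
EBIT = R$4,461,587.10 − R$3,685,900 = R$775,687.10.
DOL = contribution ÷ EBIT = R$4,461,587.10 ÷ R$775,687.10 = 5.7518.

5.75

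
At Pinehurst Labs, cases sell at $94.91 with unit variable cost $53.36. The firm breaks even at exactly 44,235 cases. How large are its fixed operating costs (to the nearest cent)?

Each unit contributes $94.91 − $53.36 = $41.55.
Fixed costs = break-even units × CM = 44,235 × $41.55 = $1,837,964.25.

$1,837,964.25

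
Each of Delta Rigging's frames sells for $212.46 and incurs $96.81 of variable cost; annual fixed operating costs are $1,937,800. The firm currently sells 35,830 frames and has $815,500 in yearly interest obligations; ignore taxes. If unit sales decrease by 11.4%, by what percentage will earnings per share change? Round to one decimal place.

-34.0%

Total contribution margin = 35,830 × $115.65 = $4,143,739.50.
Operating income = contribution − fixed costs = $4,143,739.50 − $1,937,800 = $2,205,939.50.
After interest of $815,500.00, pre-tax earnings = $1,390,439.50.
DCL = total CM / (EBIT − I) = $4,143,739.50 / $1,390,439.50 = 2.9802.
EPS therefore changes by 2.9802 × (-11.4%) = -34.0%.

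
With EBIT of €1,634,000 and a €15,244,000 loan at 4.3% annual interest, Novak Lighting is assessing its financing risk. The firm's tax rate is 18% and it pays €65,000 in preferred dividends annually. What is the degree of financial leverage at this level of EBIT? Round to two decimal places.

Annual interest charges come to €655,492.00.
Preferred dividends grossed up pre-tax: €65,000 / (1 − 0.18) = €79,268.29.
DFL = EBIT ÷ [EBIT − I − D_p/(1−t)] = €1,634,000 ÷ [€1,634,000 − €655,492.00 − €79,268.29] = €1,634,000 ÷ €899,239.71 = 1.8171.

1.82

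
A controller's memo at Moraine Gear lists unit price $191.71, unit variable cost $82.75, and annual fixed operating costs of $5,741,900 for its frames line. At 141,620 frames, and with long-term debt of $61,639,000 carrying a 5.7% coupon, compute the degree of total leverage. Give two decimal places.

2.50

Contribution at this volume is 141,620 × $108.96 = $15,430,915.20.
Operating income = contribution − fixed costs = $15,430,915.20 − $5,741,900 = $9,689,015.20. Interest = $3,513,423.00.
DOL = $15,430,915.20 ÷ $9,689,015.20 = 1.5926; DFL = $9,689,015.20 ÷ $6,175,592.20 = 1.5689.
Combined leverage = 1.5926 × 1.5689 = 2.4986.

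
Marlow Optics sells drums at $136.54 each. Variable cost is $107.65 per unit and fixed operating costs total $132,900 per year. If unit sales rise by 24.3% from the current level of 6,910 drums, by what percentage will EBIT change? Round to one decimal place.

+72.7%

Contribution at this volume is 6,910 × $28.89 = $199,629.90.
Subtracting fixed costs: EBIT = $199,629.90 − $132,900 = $66,729.90.
So DOL = total CM / EBIT = $199,629.90 / $66,729.90 = 2.9916.
So EBIT moves 2.9916 × (+24.3%) = +72.7%.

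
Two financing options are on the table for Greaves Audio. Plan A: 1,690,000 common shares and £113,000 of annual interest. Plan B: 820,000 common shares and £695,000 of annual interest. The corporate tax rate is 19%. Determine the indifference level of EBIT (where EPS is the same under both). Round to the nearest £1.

£1,243,552

At indifference, (EBIT − 113,000)(1 − t)/1,690,000 = (EBIT − 695,000)(1 − t)/820,000.
The (1 − t) factor cancels: (EBIT − 113,000) × 820,000 = (EBIT − 695,000) × 1,690,000.
EBIT × (1,690,000 − 820,000) = 695,000 × 1,690,000 − 113,000 × 820,000 = 1,081,890,000,000, so EBIT = 1,081,890,000,000 ÷ 870,000 = 1,243,551.72.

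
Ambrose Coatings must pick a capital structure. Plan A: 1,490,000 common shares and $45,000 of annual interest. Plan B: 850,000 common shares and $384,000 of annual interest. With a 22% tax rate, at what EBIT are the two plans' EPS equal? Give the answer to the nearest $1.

$834,234

At indifference, (EBIT − 45,000)(1 − t)/1,490,000 = (EBIT − 384,000)(1 − t)/850,000.
Cancelling (1 − t) and cross-multiplying: 850,000·(EBIT − 45,000) = 1,490,000·(EBIT − 384,000).
EBIT × (1,490,000 − 850,000) = 384,000 × 1,490,000 − 45,000 × 850,000 = 533,910,000,000, so EBIT = 533,910,000,000 ÷ 640,000 = 834,234.38.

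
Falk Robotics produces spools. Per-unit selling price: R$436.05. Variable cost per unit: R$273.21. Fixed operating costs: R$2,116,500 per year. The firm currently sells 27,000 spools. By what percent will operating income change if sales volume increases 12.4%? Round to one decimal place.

+23.9%

At 27,000 units, contribution = 27,000 × R$162.84 = R$4,396,680.00.
Operating income = contribution − fixed costs = R$4,396,680.00 − R$2,116,500 = R$2,280,180.00.
DOL = contribution ÷ EBIT = R$4,396,680.00 ÷ R$2,280,180.00 = 1.9282.
%ΔEBIT = DOL × %ΔSales = 1.9282 × +12.4% = +23.9%.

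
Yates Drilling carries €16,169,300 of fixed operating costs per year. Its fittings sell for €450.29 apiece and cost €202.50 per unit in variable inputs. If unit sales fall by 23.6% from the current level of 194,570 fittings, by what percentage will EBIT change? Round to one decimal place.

-35.5%

Total contribution margin = 194,570 × €247.79 = €48,212,500.30.
EBIT = €48,212,500.30 − €16,169,300 = €32,043,200.30.
So DOL = total CM / EBIT = €48,212,500.30 / €32,043,200.30 = 1.5046.
So EBIT moves 1.5046 × (-23.6%) = -35.5%.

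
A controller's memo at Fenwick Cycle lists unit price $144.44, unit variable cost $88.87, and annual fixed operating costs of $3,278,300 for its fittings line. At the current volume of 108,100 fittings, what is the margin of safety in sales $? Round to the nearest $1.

$7,092,862

Contribution margin per unit = $144.44 − $88.87 = $55.57. Break-even units = $3,278,300 ÷ $55.57 = 58,994.06; break-even revenue = 58,994.06 × $144.44 = $8,521,102.25.
Current sales = 108,100 × $144.44 = $15,613,964.00.
Margin of safety = $15,613,964.00 − $8,521,102.25 = $7,092,862.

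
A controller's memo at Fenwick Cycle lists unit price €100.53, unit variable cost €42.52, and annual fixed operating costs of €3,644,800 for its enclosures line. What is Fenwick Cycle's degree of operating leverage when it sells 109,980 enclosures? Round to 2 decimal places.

2.33

Total contribution margin = 109,980 × €58.01 = €6,379,939.80.
EBIT = €6,379,939.80 − €3,644,800 = €2,735,139.80.
So DOL = total CM / EBIT = €6,379,939.80 / €2,735,139.80 = 2.3326.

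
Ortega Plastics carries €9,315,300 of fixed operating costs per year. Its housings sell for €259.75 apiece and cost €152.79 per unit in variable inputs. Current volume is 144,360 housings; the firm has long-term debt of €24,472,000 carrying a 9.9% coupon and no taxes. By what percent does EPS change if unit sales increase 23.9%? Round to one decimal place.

+99.7%

Total contribution margin = 144,360 × €106.96 = €15,440,745.60.
Subtracting fixed costs: EBIT = €15,440,745.60 − €9,315,300 = €6,125,445.60.
Interest = €2,422,728.00, so EBIT − I = €3,702,717.60.
DCL = total CM / (EBIT − I) = €15,440,745.60 / €3,702,717.60 = 4.1701.
EPS therefore changes by 4.1701 × (+23.9%) = +99.7%.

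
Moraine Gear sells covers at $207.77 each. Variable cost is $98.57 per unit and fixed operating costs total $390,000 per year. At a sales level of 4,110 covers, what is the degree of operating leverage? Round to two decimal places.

7.63

Total contribution margin = 4,110 × $109.20 = $448,812.00.
Subtracting fixed costs: EBIT = $448,812.00 − $390,000 = $58,812.00.
DOL = contribution ÷ EBIT = $448,812.00 ÷ $58,812.00 = 7.6313.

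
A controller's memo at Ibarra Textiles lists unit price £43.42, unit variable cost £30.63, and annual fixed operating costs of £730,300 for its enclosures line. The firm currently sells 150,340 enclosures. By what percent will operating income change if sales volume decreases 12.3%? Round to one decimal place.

Total contribution margin = 150,340 × £12.79 = £1,922,848.60.
Subtracting fixed costs: EBIT = £1,922,848.60 − £730,300 = £1,192,548.60.
Degree of operating leverage = £1,922,848.60 / £1,192,548.60 = 1.6124.
%ΔEBIT = DOL × %ΔSales = 1.6124 × -12.3% = -19.8%.

-19.8%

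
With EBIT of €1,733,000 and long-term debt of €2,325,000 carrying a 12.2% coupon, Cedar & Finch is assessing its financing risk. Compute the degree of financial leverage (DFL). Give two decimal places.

Interest = €283,650.00.
DFL = EBIT ÷ (EBIT − I) = €1,733,000 ÷ (€1,733,000 − €283,650.00) = €1,733,000 ÷ €1,449,350.00 = 1.1957.

1.20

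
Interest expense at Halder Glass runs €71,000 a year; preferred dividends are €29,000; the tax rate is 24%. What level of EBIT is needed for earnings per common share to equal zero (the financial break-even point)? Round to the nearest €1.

€109,158

Grossing the preferred dividend up to pre-tax terms: €29,000 / (1 − 0.24) = €38,157.89.
Financial break-even EBIT = interest + D_p ÷ (1 − t) = €71,000 + €38,157.89 = €109,157.89.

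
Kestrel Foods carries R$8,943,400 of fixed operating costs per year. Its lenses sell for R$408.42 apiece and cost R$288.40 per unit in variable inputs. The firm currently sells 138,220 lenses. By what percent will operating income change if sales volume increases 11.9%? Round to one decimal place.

+25.8%

Total contribution margin = 138,220 × R$120.02 = R$16,589,164.40.
EBIT = R$16,589,164.40 − R$8,943,400 = R$7,645,764.40.
DOL = contribution ÷ EBIT = R$16,589,164.40 ÷ R$7,645,764.40 = 2.1697.
So EBIT moves 2.1697 × (+11.9%) = +25.8%.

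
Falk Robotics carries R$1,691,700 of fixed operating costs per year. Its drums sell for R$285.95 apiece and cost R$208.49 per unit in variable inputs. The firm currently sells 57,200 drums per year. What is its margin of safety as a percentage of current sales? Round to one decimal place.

Unit CM = price − variable cost = R$285.95 − R$208.49 = R$77.46. Break-even units = R$1,691,700 ÷ R$77.46 = 21,839.66; break-even revenue = 21,839.66 × R$285.95 = R$6,245,050.54.
Actual sales revenue = 57,200 × R$285.95 = R$16,356,340.00.
Margin of safety = (R$16,356,340.00 − R$6,245,050.54) ÷ R$16,356,340.00 = 61.8%.

61.8%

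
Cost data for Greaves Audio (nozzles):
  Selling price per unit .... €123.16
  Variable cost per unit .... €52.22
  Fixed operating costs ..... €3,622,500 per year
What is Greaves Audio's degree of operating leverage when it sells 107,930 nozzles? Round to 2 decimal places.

Total contribution margin = 107,930 × €70.94 = €7,656,554.20.
Operating income = contribution − fixed costs = €7,656,554.20 − €3,622,500 = €4,034,054.20.
Degree of operating leverage = €7,656,554.20 / €4,034,054.20 = 1.8980.

1.90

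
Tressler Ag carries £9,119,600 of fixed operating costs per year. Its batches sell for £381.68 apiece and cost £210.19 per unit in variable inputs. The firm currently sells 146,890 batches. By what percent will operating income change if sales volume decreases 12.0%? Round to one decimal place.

-18.8%

Contribution at this volume is 146,890 × £171.49 = £25,190,166.10.
Subtracting fixed costs: EBIT = £25,190,166.10 − £9,119,600 = £16,070,566.10.
DOL = contribution ÷ EBIT = £25,190,166.10 ÷ £16,070,566.10 = 1.5675.
So EBIT moves 1.5675 × (-12.0%) = -18.8%.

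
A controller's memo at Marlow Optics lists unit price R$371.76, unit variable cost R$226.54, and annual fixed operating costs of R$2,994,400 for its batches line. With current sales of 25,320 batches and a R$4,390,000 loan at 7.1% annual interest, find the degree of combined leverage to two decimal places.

At 25,320 units, contribution = 25,320 × R$145.22 = R$3,676,970.40.
Subtracting fixed costs: EBIT = R$3,676,970.40 − R$2,994,400 = R$682,570.40. Interest = R$311,690.00.
DOL = R$3,676,970.40 ÷ R$682,570.40 = 5.3869; DFL = R$682,570.40 ÷ R$370,880.40 = 1.8404.
Combined leverage = 5.3869 × 1.8404 = 9.9141.

9.91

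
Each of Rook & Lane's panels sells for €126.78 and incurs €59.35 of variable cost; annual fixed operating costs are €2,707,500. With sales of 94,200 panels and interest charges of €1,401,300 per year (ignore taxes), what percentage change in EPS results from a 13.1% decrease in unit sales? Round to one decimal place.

Contribution at this volume is 94,200 × €67.43 = €6,351,906.00.
Operating income = contribution − fixed costs = €6,351,906.00 − €2,707,500 = €3,644,406.00.
After interest of €1,401,300.00, pre-tax earnings = €2,243,106.00.
DCL = total CM / (EBIT − I) = €6,351,906.00 / €2,243,106.00 = 2.8317.
EPS therefore changes by 2.8317 × (-13.1%) = -37.1%.

-37.1%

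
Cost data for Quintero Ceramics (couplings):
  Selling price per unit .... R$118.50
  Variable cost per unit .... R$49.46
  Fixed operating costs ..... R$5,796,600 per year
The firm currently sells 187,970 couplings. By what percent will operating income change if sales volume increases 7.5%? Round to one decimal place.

Contribution at this volume is 187,970 × R$69.04 = R$12,977,448.80.
Subtracting fixed costs: EBIT = R$12,977,448.80 − R$5,796,600 = R$7,180,848.80.
Degree of operating leverage = R$12,977,448.80 / R$7,180,848.80 = 1.8072.
Operating income changes by 1.8072 × +7.5% = +13.6%.

+13.6%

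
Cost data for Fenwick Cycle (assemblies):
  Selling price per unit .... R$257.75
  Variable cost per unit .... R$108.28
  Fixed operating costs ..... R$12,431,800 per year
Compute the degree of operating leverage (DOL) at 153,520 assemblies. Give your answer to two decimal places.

Total contribution margin = 153,520 × R$149.47 = R$22,946,634.40.
EBIT = R$22,946,634.40 − R$12,431,800 = R$10,514,834.40.
Degree of operating leverage = R$22,946,634.40 / R$10,514,834.40 = 2.1823.

2.18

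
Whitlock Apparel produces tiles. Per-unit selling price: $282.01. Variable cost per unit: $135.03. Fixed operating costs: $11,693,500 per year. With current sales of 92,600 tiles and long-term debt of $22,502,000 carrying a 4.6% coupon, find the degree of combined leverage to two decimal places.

Total contribution margin = 92,600 × $146.98 = $13,610,348.00.
Operating income = contribution − fixed costs = $13,610,348.00 − $11,693,500 = $1,916,848.00. Interest = $1,035,092.00, so EBIT − I = $881,756.00.
Degree of total leverage = total CM / (EBIT − interest) = $13,610,348.00 / $881,756.00 = 15.4355.

15.44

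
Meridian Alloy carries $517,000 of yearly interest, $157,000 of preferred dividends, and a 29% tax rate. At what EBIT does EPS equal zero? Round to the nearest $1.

$738,127

Preferred dividends are paid after tax, so their pre-tax equivalent is $157,000 ÷ (1 − 0.29) = $221,126.76.
EPS = 0 when EBIT covers interest plus the pre-tax preferred burden: $517,000 + $221,126.76 = $738,126.76.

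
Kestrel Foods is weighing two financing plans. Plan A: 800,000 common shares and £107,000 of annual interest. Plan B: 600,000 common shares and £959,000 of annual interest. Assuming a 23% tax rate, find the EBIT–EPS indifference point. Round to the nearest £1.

Set EPS_A = EPS_B: (EBIT − £107,000)(1 − 0.23) ÷ 800,000 = (EBIT − £959,000)(1 − 0.23) ÷ 600,000.
The (1 − t) factor cancels: (EBIT − 107,000) × 600,000 = (EBIT − 959,000) × 800,000.
EBIT × (800,000 − 600,000) = 959,000 × 800,000 − 107,000 × 600,000 = 703,000,000,000, so EBIT = 703,000,000,000 ÷ 200,000 = 3,515,000.00.

£3,515,000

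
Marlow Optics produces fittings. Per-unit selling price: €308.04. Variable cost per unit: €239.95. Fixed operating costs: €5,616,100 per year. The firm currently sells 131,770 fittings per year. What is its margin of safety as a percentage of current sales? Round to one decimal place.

37.4%

Contribution margin per unit = €308.04 − €239.95 = €68.09. Break-even units = €5,616,100 ÷ €68.09 = 82,480.54; break-even revenue = 82,480.54 × €308.04 = €25,407,305.68.
Actual sales revenue = 131,770 × €308.04 = €40,590,430.80.
Margin of safety = (€40,590,430.80 − €25,407,305.68) ÷ €40,590,430.80 = 37.4%.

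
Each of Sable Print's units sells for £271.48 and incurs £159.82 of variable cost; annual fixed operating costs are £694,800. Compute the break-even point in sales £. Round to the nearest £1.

£1,689,274

Contribution margin per unit = £271.48 − £159.82 = £111.66, a CM ratio of £111.66 ÷ £271.48 = 0.4113.
Break-even revenue = fixed costs × price ÷ CM = £694,800 × £271.48 ÷ £111.66 = £1,689,274.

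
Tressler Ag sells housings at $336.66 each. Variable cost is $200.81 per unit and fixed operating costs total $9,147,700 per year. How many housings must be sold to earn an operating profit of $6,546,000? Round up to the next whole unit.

Contribution margin per unit = $336.66 − $200.81 = $135.85.
Required volume = (fixed costs + target profit) ÷ CM = ($9,147,700 + $6,546,000) ÷ $135.85 = 115,522.27, so 115,523 housings.

115,523 housings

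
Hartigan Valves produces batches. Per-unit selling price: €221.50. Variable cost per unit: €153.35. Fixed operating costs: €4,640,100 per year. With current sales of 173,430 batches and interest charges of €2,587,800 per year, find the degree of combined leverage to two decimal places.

2.57

Total contribution margin = 173,430 × €68.15 = €11,819,254.50.
Operating income = contribution − fixed costs = €11,819,254.50 − €4,640,100 = €7,179,154.50. Interest = €2,587,800.00.
DOL = €11,819,254.50 ÷ €7,179,154.50 = 1.6463; DFL = €7,179,154.50 ÷ €4,591,354.50 = 1.5636.
Combined leverage = 1.6463 × 1.5636 = 2.5742.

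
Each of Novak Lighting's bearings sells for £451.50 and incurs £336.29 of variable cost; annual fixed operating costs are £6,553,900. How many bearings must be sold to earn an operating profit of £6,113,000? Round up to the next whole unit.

Each unit contributes £451.50 − £336.29 = £115.21.
Units = (FC + target) / CM = (£6,553,900 + £6,113,000) / £115.21 = 109,946.19, so 109,947 bearings.

109,947 bearings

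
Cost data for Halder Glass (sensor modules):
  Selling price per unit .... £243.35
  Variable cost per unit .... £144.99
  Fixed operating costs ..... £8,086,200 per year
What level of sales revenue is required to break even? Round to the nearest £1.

Contribution margin per unit = £243.35 − £144.99 = £98.36, a CM ratio of £98.36 ÷ £243.35 = 0.4042.
Break-even revenue = fixed costs × price ÷ CM = £8,086,200 × £243.35 ÷ £98.36 = £20,005,864.

£20,005,864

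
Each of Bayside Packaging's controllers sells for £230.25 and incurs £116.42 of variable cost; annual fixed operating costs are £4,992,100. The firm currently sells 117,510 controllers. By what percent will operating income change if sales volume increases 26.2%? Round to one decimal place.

Contribution at this volume is 117,510 × £113.83 = £13,376,163.30.
EBIT = £13,376,163.30 − £4,992,100 = £8,384,063.30.
Degree of operating leverage = £13,376,163.30 / £8,384,063.30 = 1.5954.
So EBIT moves 1.5954 × (+26.2%) = +41.8%.

+41.8%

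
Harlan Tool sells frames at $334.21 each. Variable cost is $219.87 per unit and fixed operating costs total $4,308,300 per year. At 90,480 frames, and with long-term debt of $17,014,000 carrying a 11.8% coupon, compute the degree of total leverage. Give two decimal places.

2.57

At 90,480 units, contribution = 90,480 × $114.34 = $10,345,483.20.
EBIT = $10,345,483.20 − $4,308,300 = $6,037,183.20. Interest = $2,007,652.00.
DOL = $10,345,483.20 ÷ $6,037,183.20 = 1.7136; DFL = $6,037,183.20 ÷ $4,029,531.20 = 1.4982.
Combined leverage = 1.7136 × 1.4982 = 2.5673.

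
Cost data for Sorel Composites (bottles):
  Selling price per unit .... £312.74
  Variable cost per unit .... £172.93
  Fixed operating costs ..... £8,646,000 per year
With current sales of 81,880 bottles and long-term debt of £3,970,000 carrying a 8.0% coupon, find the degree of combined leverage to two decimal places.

4.61

Contribution at this volume is 81,880 × £139.81 = £11,447,642.80.
Operating income = contribution − fixed costs = £11,447,642.80 − £8,646,000 = £2,801,642.80. Interest = £317,600.00.
DOL = £11,447,642.80 ÷ £2,801,642.80 = 4.0860; DFL = £2,801,642.80 ÷ £2,484,042.80 = 1.1279.
DCL = DOL × DFL = 4.0860 × 1.1279 = 4.6086.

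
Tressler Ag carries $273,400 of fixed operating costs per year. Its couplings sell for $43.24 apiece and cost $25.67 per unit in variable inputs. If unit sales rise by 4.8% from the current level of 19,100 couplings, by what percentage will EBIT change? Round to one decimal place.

+25.9%

Contribution at this volume is 19,100 × $17.57 = $335,587.00.
Subtracting fixed costs: EBIT = $335,587.00 − $273,400 = $62,187.00.
DOL = contribution ÷ EBIT = $335,587.00 ÷ $62,187.00 = 5.3964.
So EBIT moves 5.3964 × (+4.8%) = +25.9%.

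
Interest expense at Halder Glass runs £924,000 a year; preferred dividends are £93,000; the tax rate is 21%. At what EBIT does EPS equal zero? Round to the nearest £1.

Preferred dividends are paid after tax, so their pre-tax equivalent is £93,000 ÷ (1 − 0.21) = £117,721.52.
Financial break-even EBIT = interest + D_p ÷ (1 − t) = £924,000 + £117,721.52 = £1,041,721.52.

£1,041,722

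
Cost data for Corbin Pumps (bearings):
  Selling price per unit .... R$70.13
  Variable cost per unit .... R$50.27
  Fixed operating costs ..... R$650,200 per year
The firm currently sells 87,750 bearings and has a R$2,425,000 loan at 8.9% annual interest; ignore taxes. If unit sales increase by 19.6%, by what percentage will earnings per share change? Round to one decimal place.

Total contribution margin = 87,750 × R$19.86 = R$1,742,715.00.
Subtracting fixed costs: EBIT = R$1,742,715.00 − R$650,200 = R$1,092,515.00.
After interest of R$215,825.00, pre-tax earnings = R$876,690.00.
DCL = total CM / (EBIT − I) = R$1,742,715.00 / R$876,690.00 = 1.9878.
%ΔEPS = DCL × %ΔSales = 1.9878 × +19.6% = +39.0%.

+39.0%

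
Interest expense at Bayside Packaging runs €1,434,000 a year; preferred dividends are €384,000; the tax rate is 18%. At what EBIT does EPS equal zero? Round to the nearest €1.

€1,902,293

Preferred dividends are paid after tax, so their pre-tax equivalent is €384,000 ÷ (1 − 0.18) = €468,292.68.
EPS = 0 when EBIT covers interest plus the pre-tax preferred burden: €1,434,000 + €468,292.68 = €1,902,292.68.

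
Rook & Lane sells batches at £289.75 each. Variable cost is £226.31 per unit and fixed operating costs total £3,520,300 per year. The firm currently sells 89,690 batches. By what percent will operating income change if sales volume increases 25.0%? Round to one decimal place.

At 89,690 units, contribution = 89,690 × £63.44 = £5,689,933.60.
Subtracting fixed costs: EBIT = £5,689,933.60 − £3,520,300 = £2,169,633.60.
Degree of operating leverage = £5,689,933.60 / £2,169,633.60 = 2.6225.
So EBIT moves 2.6225 × (+25.0%) = +65.6%.

+65.6%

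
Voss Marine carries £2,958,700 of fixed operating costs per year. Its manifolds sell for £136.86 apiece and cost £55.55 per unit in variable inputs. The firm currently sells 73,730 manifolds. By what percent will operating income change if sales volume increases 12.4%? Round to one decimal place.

At 73,730 units, contribution = 73,730 × £81.31 = £5,994,986.30.
EBIT = £5,994,986.30 − £2,958,700 = £3,036,286.30.
Degree of operating leverage = £5,994,986.30 / £3,036,286.30 = 1.9744.
%ΔEBIT = DOL × %ΔSales = 1.9744 × +12.4% = +24.5%.

+24.5%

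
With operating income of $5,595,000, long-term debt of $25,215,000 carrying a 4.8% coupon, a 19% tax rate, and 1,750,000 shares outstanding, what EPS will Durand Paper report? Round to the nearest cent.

$2.03

Pre-tax income = $5,595,000 − $1,210,320.00 = $4,384,680.00.
Net income = $4,384,680.00 × (1 − 0.19) = $3,551,590.80.
EPS = $3,551,590.80 ÷ 1,750,000 = $2.03.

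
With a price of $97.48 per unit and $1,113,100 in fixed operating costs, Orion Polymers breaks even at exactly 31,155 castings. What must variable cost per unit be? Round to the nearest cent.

At break-even, FC = Q × (P − VC), so P − VC = $1,113,100 ÷ 31,155 = $35.7278.
Hence VC = price − CM = $97.48 − $35.7278 = $61.75.

$61.75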